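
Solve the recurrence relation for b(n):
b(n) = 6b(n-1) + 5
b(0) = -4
First-order linear non-homogeneous.
Homogeneous solution: b_h(n) = A·(6)^n.
Try constant particular solution b_p = K: K = 6K + 5 ⇒ K = -1.
General: b(n) = A·(6)^n - 1.
Apply b(0) = -4: A - 1 = -4 ⇒ A = -3.
So b(n) = - 3 \cdot 6^{n} - 1.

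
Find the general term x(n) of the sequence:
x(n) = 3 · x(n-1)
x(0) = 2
Pure geometric recurrence with ratio 3.
By induction x(n) = x(0) · (3)^n = 2 \cdot 3^{n}.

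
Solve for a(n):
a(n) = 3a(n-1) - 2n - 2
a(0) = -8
First-order linear with linear forcing.
Homogeneous solution: a_h(n) = A·(3)^n.
Try particular a_p(n) = pn + q. Substituting:
  pn + q = 3(p(n-1) + q) - 2n - 2.
Matching the n-coefficient: p = 3p - 2 ⇒ p = 1.
Matching constants: q = -3p + 3q - 2 ⇒ q = \frac{5}{2}.
General: a(n) = A·(3)^n + n + \frac{5}{2}.
Apply a(0) = -8: A + \frac{5}{2} = -8 ⇒ A = - \frac{21}{2}.
So a(n) = - \frac{21 \cdot 3^{n}}{2} + n + \frac{5}{2}.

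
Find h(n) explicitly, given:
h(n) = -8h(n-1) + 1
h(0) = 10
First-order linear non-homogeneous.
Homogeneous solution: h_h(n) = A·(-8)^n.
Try constant particular solution h_p = K: K = -8K + 1 ⇒ K = \frac{1}{9}.
General: h(n) = A·(-8)^n + \frac{1}{9}.
Apply h(0) = 10: A + \frac{1}{9} = 10 ⇒ A = \frac{89}{9}.
So h(n) = \frac{89 \left(-8\right)^{n}}{9} + \frac{1}{9}.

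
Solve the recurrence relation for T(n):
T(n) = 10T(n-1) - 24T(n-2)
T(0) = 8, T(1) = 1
Characteristic equation: x² - 10x + 24 = 0, which factors as (x - (6))(x - (4)) = 0.
Roots r₁ = 6, r₂ = 4 (distinct).
General solution: T(n) = A·(6)^n + B·(4)^n.
From T(0) = 8: A + B = 8.
From T(1) = 1: 6A + 4B = 1.
Solving: A = - \frac{31}{2}, B = \frac{47}{2}.
So T(n) = \frac{47 \cdot 4^{n}}{2} - \frac{31 \cdot 6^{n}}{2}.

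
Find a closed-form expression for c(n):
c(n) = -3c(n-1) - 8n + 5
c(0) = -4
First-order linear with linear forcing.
Homogeneous solution: c_h(n) = A·(-3)^n.
Try particular c_p(n) = pn + q. Substituting:
  pn + q = -3(p(n-1) + q) - 8n + 5.
Matching the n-coefficient: p = -3p - 8 ⇒ p = -2.
Matching constants: q = 3p - 3q + 5 ⇒ q = - \frac{1}{4}.
General: c(n) = A·(-3)^n - 2 n - \frac{1}{4}.
Apply c(0) = -4: A - \frac{1}{4} = -4 ⇒ A = - \frac{15}{4}.
So c(n) = - \frac{15 \left(-3\right)^{n}}{4} - 2 n - \frac{1}{4}.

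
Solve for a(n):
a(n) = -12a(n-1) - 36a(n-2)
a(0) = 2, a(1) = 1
Characteristic equation: x² + 12x + 36 = 0, which is (x - (-6))².
Repeated root r = -6.
General solution: a(n) = (A + Bn)·(-6)^n.
From a(0) = 2: A = 2.
From a(1) = 1: (A + B)·(-6) = 1 ⇒ B = - \frac{13}{6}.
So a(n) = \left(2 - \frac{13 n}{6}\right) \cdot (-6)^n.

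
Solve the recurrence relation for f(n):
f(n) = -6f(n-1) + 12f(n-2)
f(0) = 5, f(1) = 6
Characteristic equation: x² + 6x - 12 = 0.
Discriminant Δ = (-6)² + 4·(12) = 84.
Roots r₁,₂ = (-6 ± √84)/2, so r₁ = -3 + \sqrt{21}, r₂ = - \sqrt{21} - 3.
General solution: f(n) = A·r₁^n + B·r₂^n.
From the initial conditions, A + B = 5 and r₁A + r₂B = 6.
Since r₁ - r₂ = √84: A = (6 - (5)r₂)/√84 = \frac{\sqrt{21}}{2} + \frac{5}{2}, and B = 5 - A = \frac{5}{2} - \frac{\sqrt{21}}{2}.
So f(n) = \left(\frac{\sqrt{21}}{2} + \frac{5}{2}\right)\left(-3 + \sqrt{21}\right)^n + \left(\frac{5}{2} - \frac{\sqrt{21}}{2}\right)\left(- \sqrt{21} - 3\right)^n.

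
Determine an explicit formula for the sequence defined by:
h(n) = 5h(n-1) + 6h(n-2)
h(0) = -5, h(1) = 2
Characteristic equation: x² - 5x - 6 = 0, which factors as (x - (6))(x - (-1)) = 0.
Roots r₁ = 6, r₂ = -1 (distinct).
General solution: h(n) = A·(6)^n + B·(-1)^n.
From h(0) = -5: A + B = -5.
From h(1) = 2: 6A - B = 2.
Solving: A = - \frac{3}{7}, B = - \frac{32}{7}.
So h(n) = - \frac{32 \left(-1\right)^{n}}{7} - \frac{3 \cdot 6^{n}}{7}.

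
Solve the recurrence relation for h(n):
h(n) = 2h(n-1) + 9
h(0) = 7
First-order linear non-homogeneous.
Homogeneous solution: h_h(n) = A·(2)^n.
Try constant particular solution h_p = K: K = 2K + 9 ⇒ K = -9.
General: h(n) = A·(2)^n - 9.
Apply h(0) = 7: A - 9 = 7 ⇒ A = 16.
So h(n) = 16 \cdot 2^{n} - 9.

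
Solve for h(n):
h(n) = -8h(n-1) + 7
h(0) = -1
First-order linear non-homogeneous.
Homogeneous solution: h_h(n) = A·(-8)^n.
Try constant particular solution h_p = K: K = -8K + 7 ⇒ K = \frac{7}{9}.
General: h(n) = A·(-8)^n + \frac{7}{9}.
Apply h(0) = -1: A + \frac{7}{9} = -1 ⇒ A = - \frac{16}{9}.
So h(n) = \frac{7}{9} - \frac{16 \left(-8\right)^{n}}{9}.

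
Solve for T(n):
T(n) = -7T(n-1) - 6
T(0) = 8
First-order linear non-homogeneous.
Homogeneous solution: T_h(n) = A·(-7)^n.
Try constant particular solution T_p = K: K = -7K - 6 ⇒ K = - \frac{3}{4}.
General: T(n) = A·(-7)^n - \frac{3}{4}.
Apply T(0) = 8: A - \frac{3}{4} = 8 ⇒ A = \frac{35}{4}.
So T(n) = \frac{35 \left(-7\right)^{n}}{4} - \frac{3}{4}.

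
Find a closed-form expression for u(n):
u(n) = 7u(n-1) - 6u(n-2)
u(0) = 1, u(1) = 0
Characteristic equation: x² - 7x + 6 = 0, which factors as (x - (1))(x - (6)) = 0.
Roots r₁ = 1, r₂ = 6 (distinct).
General solution: u(n) = A·(1)^n + B·(6)^n.
From u(0) = 1: A + B = 1.
From u(1) = 0: A + 6B = 0.
Solving: A = \frac{6}{5}, B = - \frac{1}{5}.
So u(n) = \frac{6}{5} - \frac{6^{n}}{5}.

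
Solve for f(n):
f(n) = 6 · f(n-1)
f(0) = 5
Pure geometric recurrence with ratio 6.
By induction f(n) = f(0) · (6)^n = 5 \cdot 6^{n}.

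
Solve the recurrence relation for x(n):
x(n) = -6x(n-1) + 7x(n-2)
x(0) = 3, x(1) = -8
Characteristic equation: x² + 6x - 7 = 0, which factors as (x - (1))(x - (-7)) = 0.
Roots r₁ = 1, r₂ = -7 (distinct).
General solution: x(n) = A·(1)^n + B·(-7)^n.
From x(0) = 3: A + B = 3.
From x(1) = -8: A - 7B = -8.
Solving: A = \frac{13}{8}, B = \frac{11}{8}.
So x(n) = \frac{11 \left(-7\right)^{n}}{8} + \frac{13}{8}.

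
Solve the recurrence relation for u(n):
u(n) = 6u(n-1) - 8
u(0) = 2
First-order linear non-homogeneous.
Homogeneous solution: u_h(n) = A·(6)^n.
Try constant particular solution u_p = K: K = 6K - 8 ⇒ K = \frac{8}{5}.
General: u(n) = A·(6)^n + \frac{8}{5}.
Apply u(0) = 2: A + \frac{8}{5} = 2 ⇒ A = \frac{2}{5}.
So u(n) = \frac{2 \cdot 6^{n}}{5} + \frac{8}{5}.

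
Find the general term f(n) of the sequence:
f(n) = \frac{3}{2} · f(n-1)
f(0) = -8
Pure geometric recurrence with ratio \frac{3}{2}.
By induction f(n) = f(0) · (\frac{3}{2})^n = - 8 \left(\frac{3}{2}\right)^{n}.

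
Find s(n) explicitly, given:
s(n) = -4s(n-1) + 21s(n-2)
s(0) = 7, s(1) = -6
Characteristic equation: x² + 4x - 21 = 0, which factors as (x - (-7))(x - (3)) = 0.
Roots r₁ = -7, r₂ = 3 (distinct).
General solution: s(n) = A·(-7)^n + B·(3)^n.
From s(0) = 7: A + B = 7.
From s(1) = -6: -7A + 3B = -6.
Solving: A = \frac{27}{10}, B = \frac{43}{10}.
So s(n) = \frac{27 \left(-7\right)^{n}}{10} + \frac{43 \cdot 3^{n}}{10}.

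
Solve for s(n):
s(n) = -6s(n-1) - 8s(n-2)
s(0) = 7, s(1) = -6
Characteristic equation: x² + 6x + 8 = 0, which factors as (x - (-2))(x - (-4)) = 0.
Roots r₁ = -2, r₂ = -4 (distinct).
General solution: s(n) = A·(-2)^n + B·(-4)^n.
From s(0) = 7: A + B = 7.
From s(1) = -6: -2A - 4B = -6.
Solving: A = 11, B = -4.
So s(n) = 11 \left(-2\right)^{n} - 4 \left(-4\right)^{n}.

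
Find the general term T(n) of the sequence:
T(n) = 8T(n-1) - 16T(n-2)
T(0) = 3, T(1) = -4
Characteristic equation: x² - 8x + 16 = 0, which is (x - (4))².
Repeated root r = 4.
General solution: T(n) = (A + Bn)·(4)^n.
From T(0) = 3: A = 3.
From T(1) = -4: (A + B)·(4) = -4 ⇒ B = -4.
So T(n) = \left(3 - 4 n\right) \cdot (4)^n.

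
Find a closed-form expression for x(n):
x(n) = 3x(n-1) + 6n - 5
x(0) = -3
First-order linear with linear forcing.
Homogeneous solution: x_h(n) = A·(3)^n.
Try particular x_p(n) = pn + q. Substituting:
  pn + q = 3(p(n-1) + q) + 6n - 5.
Matching the n-coefficient: p = 3p + 6 ⇒ p = -3.
Matching constants: q = -3p + 3q - 5 ⇒ q = -2.
General: x(n) = A·(3)^n - 3 n - 2.
Apply x(0) = -3: A - 2 = -3 ⇒ A = -1.
So x(n) = - 3^{n} - 3 n - 2.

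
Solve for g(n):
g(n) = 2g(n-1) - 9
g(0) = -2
First-order linear non-homogeneous.
Homogeneous solution: g_h(n) = A·(2)^n.
Try constant particular solution g_p = K: K = 2K - 9 ⇒ K = 9.
General: g(n) = A·(2)^n + 9.
Apply g(0) = -2: A + 9 = -2 ⇒ A = -11.
So g(n) = 9 - 11 \cdot 2^{n}.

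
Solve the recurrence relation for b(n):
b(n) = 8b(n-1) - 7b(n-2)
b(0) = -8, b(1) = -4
Characteristic equation: x² - 8x + 7 = 0, which factors as (x - (7))(x - (1)) = 0.
Roots r₁ = 7, r₂ = 1 (distinct).
General solution: b(n) = A·(7)^n + B·(1)^n.
From b(0) = -8: A + B = -8.
From b(1) = -4: 7A + B = -4.
Solving: A = \frac{2}{3}, B = - \frac{26}{3}.
So b(n) = \frac{2 \cdot 7^{n}}{3} - \frac{26}{3}.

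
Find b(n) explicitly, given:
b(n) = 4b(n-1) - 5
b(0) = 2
First-order linear non-homogeneous.
Homogeneous solution: b_h(n) = A·(4)^n.
Try constant particular solution b_p = K: K = 4K - 5 ⇒ K = \frac{5}{3}.
General: b(n) = A·(4)^n + \frac{5}{3}.
Apply b(0) = 2: A + \frac{5}{3} = 2 ⇒ A = \frac{1}{3}.
So b(n) = \frac{4^{n}}{3} + \frac{5}{3}.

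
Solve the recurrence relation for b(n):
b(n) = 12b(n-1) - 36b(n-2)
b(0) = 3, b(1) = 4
Characteristic equation: x² - 12x + 36 = 0, which is (x - (6))².
Repeated root r = 6.
General solution: b(n) = (A + Bn)·(6)^n.
From b(0) = 3: A = 3.
From b(1) = 4: (A + B)·(6) = 4 ⇒ B = - \frac{7}{3}.
So b(n) = \left(3 - \frac{7 n}{3}\right) \cdot (6)^n.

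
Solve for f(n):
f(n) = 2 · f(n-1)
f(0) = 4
Pure geometric recurrence with ratio 2.
By induction f(n) = f(0) · (2)^n = 4 \cdot 2^{n}.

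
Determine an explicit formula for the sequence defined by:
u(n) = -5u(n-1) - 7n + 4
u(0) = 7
First-order linear with linear forcing.
Homogeneous solution: u_h(n) = A·(-5)^n.
Try particular u_p(n) = pn + q. Substituting:
  pn + q = -5(p(n-1) + q) - 7n + 4.
Matching the n-coefficient: p = -5p - 7 ⇒ p = - \frac{7}{6}.
Matching constants: q = 5p - 5q + 4 ⇒ q = - \frac{11}{36}.
General: u(n) = A·(-5)^n - \frac{7 n}{6} - \frac{11}{36}.
Apply u(0) = 7: A - \frac{11}{36} = 7 ⇒ A = \frac{263}{36}.
So u(n) = \frac{263 \left(-5\right)^{n}}{36} - \frac{7 n}{6} - \frac{11}{36}.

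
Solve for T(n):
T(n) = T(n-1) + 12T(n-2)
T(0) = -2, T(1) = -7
Characteristic equation: x² - x - 12 = 0, which factors as (x - (-3))(x - (4)) = 0.
Roots r₁ = -3, r₂ = 4 (distinct).
General solution: T(n) = A·(-3)^n + B·(4)^n.
From T(0) = -2: A + B = -2.
From T(1) = -7: -3A + 4B = -7.
Solving: A = - \frac{1}{7}, B = - \frac{13}{7}.
So T(n) = - \frac{\left(-3\right)^{n}}{7} - \frac{13 \cdot 4^{n}}{7}.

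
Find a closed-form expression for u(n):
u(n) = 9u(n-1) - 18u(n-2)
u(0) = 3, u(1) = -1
Characteristic equation: x² - 9x + 18 = 0, which factors as (x - (6))(x - (3)) = 0.
Roots r₁ = 6, r₂ = 3 (distinct).
General solution: u(n) = A·(6)^n + B·(3)^n.
From u(0) = 3: A + B = 3.
From u(1) = -1: 6A + 3B = -1.
Solving: A = - \frac{10}{3}, B = \frac{19}{3}.
So u(n) = \frac{19 \cdot 3^{n}}{3} - \frac{10 \cdot 6^{n}}{3}.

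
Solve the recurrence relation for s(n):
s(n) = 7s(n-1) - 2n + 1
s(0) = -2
First-order linear with linear forcing.
Homogeneous solution: s_h(n) = A·(7)^n.
Try particular s_p(n) = pn + q. Substituting:
  pn + q = 7(p(n-1) + q) - 2n + 1.
Matching the n-coefficient: p = 7p - 2 ⇒ p = \frac{1}{3}.
Matching constants: q = -7p + 7q + 1 ⇒ q = \frac{2}{9}.
General: s(n) = A·(7)^n + \frac{n}{3} + \frac{2}{9}.
Apply s(0) = -2: A + \frac{2}{9} = -2 ⇒ A = - \frac{20}{9}.
So s(n) = - \frac{20 \cdot 7^{n}}{9} + \frac{n}{3} + \frac{2}{9}.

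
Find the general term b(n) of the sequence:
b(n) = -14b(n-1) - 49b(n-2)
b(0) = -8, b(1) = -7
Characteristic equation: x² + 14x + 49 = 0, which is (x - (-7))².
Repeated root r = -7.
General solution: b(n) = (A + Bn)·(-7)^n.
From b(0) = -8: A = -8.
From b(1) = -7: (A + B)·(-7) = -7 ⇒ B = 9.
So b(n) = \left(9 n - 8\right) \cdot (-7)^n.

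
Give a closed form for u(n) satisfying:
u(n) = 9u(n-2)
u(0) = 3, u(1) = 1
Characteristic equation: x² - 9 = 0, which factors as (x - (-3))(x - (3)) = 0.
Roots r₁ = -3, r₂ = 3 (distinct).
General solution: u(n) = A·(-3)^n + B·(3)^n.
From u(0) = 3: A + B = 3.
From u(1) = 1: -3A + 3B = 1.
Solving: A = \frac{4}{3}, B = \frac{5}{3}.
So u(n) = \frac{4 \left(-3\right)^{n}}{3} + \frac{5 \cdot 3^{n}}{3}.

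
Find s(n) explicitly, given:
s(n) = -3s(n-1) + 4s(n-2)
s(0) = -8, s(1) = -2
Characteristic equation: x² + 3x - 4 = 0, which factors as (x - (1))(x - (-4)) = 0.
Roots r₁ = 1, r₂ = -4 (distinct).
General solution: s(n) = A·(1)^n + B·(-4)^n.
From s(0) = -8: A + B = -8.
From s(1) = -2: A - 4B = -2.
Solving: A = - \frac{34}{5}, B = - \frac{6}{5}.
So s(n) = - \frac{6 \left(-4\right)^{n}}{5} - \frac{34}{5}.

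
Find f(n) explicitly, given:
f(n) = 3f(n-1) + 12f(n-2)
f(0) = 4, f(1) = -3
Characteristic equation: x² - 3x - 12 = 0.
Discriminant Δ = (3)² + 4·(12) = 57.
Roots r₁,₂ = (3 ± √57)/2, so r₁ = \frac{3}{2} + \frac{\sqrt{57}}{2}, r₂ = \frac{3}{2} - \frac{\sqrt{57}}{2}.
General solution: f(n) = A·r₁^n + B·r₂^n.
From the initial conditions, A + B = 4 and r₁A + r₂B = -3.
Since r₁ - r₂ = √57: A = (-3 - (4)r₂)/√57 = 2 - \frac{3 \sqrt{57}}{19}, and B = 4 - A = \frac{3 \sqrt{57}}{19} + 2.
So f(n) = \left(2 - \frac{3 \sqrt{57}}{19}\right)\left(\frac{3}{2} + \frac{\sqrt{57}}{2}\right)^n + \left(\frac{3 \sqrt{57}}{19} + 2\right)\left(\frac{3}{2} - \frac{\sqrt{57}}{2}\right)^n.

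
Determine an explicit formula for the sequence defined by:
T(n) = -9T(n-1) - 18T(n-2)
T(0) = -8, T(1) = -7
Characteristic equation: x² + 9x + 18 = 0, which factors as (x - (-3))(x - (-6)) = 0.
Roots r₁ = -3, r₂ = -6 (distinct).
General solution: T(n) = A·(-3)^n + B·(-6)^n.
From T(0) = -8: A + B = -8.
From T(1) = -7: -3A - 6B = -7.
Solving: A = - \frac{55}{3}, B = \frac{31}{3}.
So T(n) = - \frac{55 \left(-3\right)^{n}}{3} + \frac{31 \left(-6\right)^{n}}{3}.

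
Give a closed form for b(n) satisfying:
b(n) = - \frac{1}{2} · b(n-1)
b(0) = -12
Pure geometric recurrence with ratio - \frac{1}{2}.
By induction b(n) = b(0) · (- \frac{1}{2})^n = - 12 \left(- \frac{1}{2}\right)^{n}.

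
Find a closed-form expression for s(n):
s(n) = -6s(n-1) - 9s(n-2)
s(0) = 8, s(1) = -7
Characteristic equation: x² + 6x + 9 = 0, which is (x - (-3))².
Repeated root r = -3.
General solution: s(n) = (A + Bn)·(-3)^n.
From s(0) = 8: A = 8.
From s(1) = -7: (A + B)·(-3) = -7 ⇒ B = - \frac{17}{3}.
So s(n) = \left(8 - \frac{17 n}{3}\right) \cdot (-3)^n.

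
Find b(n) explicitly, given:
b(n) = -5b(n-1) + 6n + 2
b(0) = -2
First-order linear with linear forcing.
Homogeneous solution: b_h(n) = A·(-5)^n.
Try particular b_p(n) = pn + q. Substituting:
  pn + q = -5(p(n-1) + q) + 6n + 2.
Matching the n-coefficient: p = -5p + 6 ⇒ p = 1.
Matching constants: q = 5p - 5q + 2 ⇒ q = \frac{7}{6}.
General: b(n) = A·(-5)^n + n + \frac{7}{6}.
Apply b(0) = -2: A + \frac{7}{6} = -2 ⇒ A = - \frac{19}{6}.
So b(n) = - \frac{19 \left(-5\right)^{n}}{6} + n + \frac{7}{6}.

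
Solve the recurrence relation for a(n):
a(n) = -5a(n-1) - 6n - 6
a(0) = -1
First-order linear with linear forcing.
Homogeneous solution: a_h(n) = A·(-5)^n.
Try particular a_p(n) = pn + q. Substituting:
  pn + q = -5(p(n-1) + q) - 6n - 6.
Matching the n-coefficient: p = -5p - 6 ⇒ p = -1.
Matching constants: q = 5p - 5q - 6 ⇒ q = - \frac{11}{6}.
General: a(n) = A·(-5)^n - n - \frac{11}{6}.
Apply a(0) = -1: A - \frac{11}{6} = -1 ⇒ A = \frac{5}{6}.
So a(n) = \frac{5 \left(-5\right)^{n}}{6} - n - \frac{11}{6}.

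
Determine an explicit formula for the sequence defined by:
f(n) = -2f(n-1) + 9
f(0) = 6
First-order linear non-homogeneous.
Homogeneous solution: f_h(n) = A·(-2)^n.
Try constant particular solution f_p = K: K = -2K + 9 ⇒ K = 3.
General: f(n) = A·(-2)^n + 3.
Apply f(0) = 6: A + 3 = 6 ⇒ A = 3.
So f(n) = 3 \left(-2\right)^{n} + 3.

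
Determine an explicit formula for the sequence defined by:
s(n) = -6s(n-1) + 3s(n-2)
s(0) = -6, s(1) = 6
Characteristic equation: x² + 6x - 3 = 0.
Discriminant Δ = (-6)² + 4·(3) = 48.
Roots r₁,₂ = (-6 ± √48)/2, so r₁ = -3 + 2 \sqrt{3}, r₂ = - 2 \sqrt{3} - 3.
General solution: s(n) = A·r₁^n + B·r₂^n.
From the initial conditions, A + B = -6 and r₁A + r₂B = 6.
Since r₁ - r₂ = √48: A = (6 - (-6)r₂)/√48 = -3 - \sqrt{3}, and B = -6 - A = -3 + \sqrt{3}.
So s(n) = \left(-3 - \sqrt{3}\right)\left(-3 + 2 \sqrt{3}\right)^n + \left(-3 + \sqrt{3}\right)\left(- 2 \sqrt{3} - 3\right)^n.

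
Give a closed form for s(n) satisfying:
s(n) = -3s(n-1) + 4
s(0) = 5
First-order linear non-homogeneous.
Homogeneous solution: s_h(n) = A·(-3)^n.
Try constant particular solution s_p = K: K = -3K + 4 ⇒ K = 1.
General: s(n) = A·(-3)^n + 1.
Apply s(0) = 5: A + 1 = 5 ⇒ A = 4.
So s(n) = 4 \left(-3\right)^{n} + 1.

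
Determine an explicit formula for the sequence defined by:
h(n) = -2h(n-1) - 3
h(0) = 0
First-order linear non-homogeneous.
Homogeneous solution: h_h(n) = A·(-2)^n.
Try constant particular solution h_p = K: K = -2K - 3 ⇒ K = -1.
General: h(n) = A·(-2)^n - 1.
Apply h(0) = 0: A - 1 = 0 ⇒ A = 1.
So h(n) = \left(-2\right)^{n} - 1.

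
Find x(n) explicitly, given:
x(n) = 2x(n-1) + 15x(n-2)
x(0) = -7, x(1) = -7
Characteristic equation: x² - 2x - 15 = 0, which factors as (x - (-3))(x - (5)) = 0.
Roots r₁ = -3, r₂ = 5 (distinct).
General solution: x(n) = A·(-3)^n + B·(5)^n.
From x(0) = -7: A + B = -7.
From x(1) = -7: -3A + 5B = -7.
Solving: A = - \frac{7}{2}, B = - \frac{7}{2}.
So x(n) = - \frac{7 \left(-3\right)^{n}}{2} - \frac{7 \cdot 5^{n}}{2}.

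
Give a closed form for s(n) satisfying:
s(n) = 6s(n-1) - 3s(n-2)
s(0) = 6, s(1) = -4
Characteristic equation: x² - 6x + 3 = 0.
Discriminant Δ = (6)² + 4·(-3) = 24.
Roots r₁,₂ = (6 ± √24)/2, so r₁ = \sqrt{6} + 3, r₂ = 3 - \sqrt{6}.
General solution: s(n) = A·r₁^n + B·r₂^n.
From the initial conditions, A + B = 6 and r₁A + r₂B = -4.
Since r₁ - r₂ = √24: A = (-4 - (6)r₂)/√24 = 3 - \frac{11 \sqrt{6}}{6}, and B = 6 - A = 3 + \frac{11 \sqrt{6}}{6}.
So s(n) = \left(3 - \frac{11 \sqrt{6}}{6}\right)\left(\sqrt{6} + 3\right)^n + \left(3 + \frac{11 \sqrt{6}}{6}\right)\left(3 - \sqrt{6}\right)^n.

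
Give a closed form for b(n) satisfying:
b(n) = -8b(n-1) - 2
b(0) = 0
First-order linear non-homogeneous.
Homogeneous solution: b_h(n) = A·(-8)^n.
Try constant particular solution b_p = K: K = -8K - 2 ⇒ K = - \frac{2}{9}.
General: b(n) = A·(-8)^n - \frac{2}{9}.
Apply b(0) = 0: A - \frac{2}{9} = 0 ⇒ A = \frac{2}{9}.
So b(n) = \frac{2 \left(-8\right)^{n}}{9} - \frac{2}{9}.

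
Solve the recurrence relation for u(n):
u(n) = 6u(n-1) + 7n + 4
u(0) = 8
First-order linear with linear forcing.
Homogeneous solution: u_h(n) = A·(6)^n.
Try particular u_p(n) = pn + q. Substituting:
  pn + q = 6(p(n-1) + q) + 7n + 4.
Matching the n-coefficient: p = 6p + 7 ⇒ p = - \frac{7}{5}.
Matching constants: q = -6p + 6q + 4 ⇒ q = - \frac{62}{25}.
General: u(n) = A·(6)^n - \frac{7 n}{5} - \frac{62}{25}.
Apply u(0) = 8: A - \frac{62}{25} = 8 ⇒ A = \frac{262}{25}.
So u(n) = \frac{262 \cdot 6^{n}}{25} - \frac{7 n}{5} - \frac{62}{25}.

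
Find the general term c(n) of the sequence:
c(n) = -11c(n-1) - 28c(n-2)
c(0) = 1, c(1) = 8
Characteristic equation: x² + 11x + 28 = 0, which factors as (x - (-7))(x - (-4)) = 0.
Roots r₁ = -7, r₂ = -4 (distinct).
General solution: c(n) = A·(-7)^n + B·(-4)^n.
From c(0) = 1: A + B = 1.
From c(1) = 8: -7A - 4B = 8.
Solving: A = -4, B = 5.
So c(n) = 5 \left(-4\right)^{n} - 4 \left(-7\right)^{n}.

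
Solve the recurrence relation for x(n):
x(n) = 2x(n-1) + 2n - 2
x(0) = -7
First-order linear with linear forcing.
Homogeneous solution: x_h(n) = A·(2)^n.
Try particular x_p(n) = pn + q. Substituting:
  pn + q = 2(p(n-1) + q) + 2n - 2.
Matching the n-coefficient: p = 2p + 2 ⇒ p = -2.
Matching constants: q = -2p + 2q - 2 ⇒ q = -2.
General: x(n) = A·(2)^n - 2 n - 2.
Apply x(0) = -7: A - 2 = -7 ⇒ A = -5.
So x(n) = - 5 \cdot 2^{n} - 2 n - 2.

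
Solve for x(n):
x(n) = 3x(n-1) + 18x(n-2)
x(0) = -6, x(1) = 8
Characteristic equation: x² - 3x - 18 = 0, which factors as (x - (6))(x - (-3)) = 0.
Roots r₁ = 6, r₂ = -3 (distinct).
General solution: x(n) = A·(6)^n + B·(-3)^n.
From x(0) = -6: A + B = -6.
From x(1) = 8: 6A - 3B = 8.
Solving: A = - \frac{10}{9}, B = - \frac{44}{9}.
So x(n) = - \frac{44 \left(-3\right)^{n}}{9} - \frac{10 \cdot 6^{n}}{9}.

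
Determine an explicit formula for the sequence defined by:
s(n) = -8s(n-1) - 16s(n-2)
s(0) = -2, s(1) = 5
Characteristic equation: x² + 8x + 16 = 0, which is (x - (-4))².
Repeated root r = -4.
General solution: s(n) = (A + Bn)·(-4)^n.
From s(0) = -2: A = -2.
From s(1) = 5: (A + B)·(-4) = 5 ⇒ B = \frac{3}{4}.
So s(n) = \left(\frac{3 n}{4} - 2\right) \cdot (-4)^n.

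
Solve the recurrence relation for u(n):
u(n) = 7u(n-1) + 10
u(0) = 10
First-order linear non-homogeneous.
Homogeneous solution: u_h(n) = A·(7)^n.
Try constant particular solution u_p = K: K = 7K + 10 ⇒ K = - \frac{5}{3}.
General: u(n) = A·(7)^n - \frac{5}{3}.
Apply u(0) = 10: A - \frac{5}{3} = 10 ⇒ A = \frac{35}{3}.
So u(n) = \frac{35 \cdot 7^{n}}{3} - \frac{5}{3}.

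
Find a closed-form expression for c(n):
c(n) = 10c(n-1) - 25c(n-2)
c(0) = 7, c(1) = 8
Characteristic equation: x² - 10x + 25 = 0, which is (x - (5))².
Repeated root r = 5.
General solution: c(n) = (A + Bn)·(5)^n.
From c(0) = 7: A = 7.
From c(1) = 8: (A + B)·(5) = 8 ⇒ B = - \frac{27}{5}.
So c(n) = \left(7 - \frac{27 n}{5}\right) \cdot (5)^n.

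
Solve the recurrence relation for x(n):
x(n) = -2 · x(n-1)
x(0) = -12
Pure geometric recurrence with ratio -2.
By induction x(n) = x(0) · (-2)^n = - 12 \left(-2\right)^{n}.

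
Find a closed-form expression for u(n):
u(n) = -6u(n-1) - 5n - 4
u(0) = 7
First-order linear with linear forcing.
Homogeneous solution: u_h(n) = A·(-6)^n.
Try particular u_p(n) = pn + q. Substituting:
  pn + q = -6(p(n-1) + q) - 5n - 4.
Matching the n-coefficient: p = -6p - 5 ⇒ p = - \frac{5}{7}.
Matching constants: q = 6p - 6q - 4 ⇒ q = - \frac{58}{49}.
General: u(n) = A·(-6)^n - \frac{5 n}{7} - \frac{58}{49}.
Apply u(0) = 7: A - \frac{58}{49} = 7 ⇒ A = \frac{401}{49}.
So u(n) = \frac{401 \left(-6\right)^{n}}{49} - \frac{5 n}{7} - \frac{58}{49}.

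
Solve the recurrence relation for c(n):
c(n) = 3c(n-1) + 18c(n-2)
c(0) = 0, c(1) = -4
Characteristic equation: x² - 3x - 18 = 0, which factors as (x - (6))(x - (-3)) = 0.
Roots r₁ = 6, r₂ = -3 (distinct).
General solution: c(n) = A·(6)^n + B·(-3)^n.
From c(0) = 0: A + B = 0.
From c(1) = -4: 6A - 3B = -4.
Solving: A = - \frac{4}{9}, B = \frac{4}{9}.
So c(n) = \frac{4 \left(-3\right)^{n}}{9} - \frac{4 \cdot 6^{n}}{9}.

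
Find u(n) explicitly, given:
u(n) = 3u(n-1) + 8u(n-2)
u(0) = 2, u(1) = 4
Characteristic equation: x² - 3x - 8 = 0.
Discriminant Δ = (3)² + 4·(8) = 41.
Roots r₁,₂ = (3 ± √41)/2, so r₁ = \frac{3}{2} + \frac{\sqrt{41}}{2}, r₂ = \frac{3}{2} - \frac{\sqrt{41}}{2}.
General solution: u(n) = A·r₁^n + B·r₂^n.
From the initial conditions, A + B = 2 and r₁A + r₂B = 4.
Since r₁ - r₂ = √41: A = (4 - (2)r₂)/√41 = \frac{\sqrt{41}}{41} + 1, and B = 2 - A = 1 - \frac{\sqrt{41}}{41}.
So u(n) = \left(\frac{\sqrt{41}}{41} + 1\right)\left(\frac{3}{2} + \frac{\sqrt{41}}{2}\right)^n + \left(1 - \frac{\sqrt{41}}{41}\right)\left(\frac{3}{2} - \frac{\sqrt{41}}{2}\right)^n.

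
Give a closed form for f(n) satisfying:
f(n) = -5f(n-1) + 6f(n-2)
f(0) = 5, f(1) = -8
Characteristic equation: x² + 5x - 6 = 0, which factors as (x - (1))(x - (-6)) = 0.
Roots r₁ = 1, r₂ = -6 (distinct).
General solution: f(n) = A·(1)^n + B·(-6)^n.
From f(0) = 5: A + B = 5.
From f(1) = -8: A - 6B = -8.
Solving: A = \frac{22}{7}, B = \frac{13}{7}.
So f(n) = \frac{13 \left(-6\right)^{n}}{7} + \frac{22}{7}.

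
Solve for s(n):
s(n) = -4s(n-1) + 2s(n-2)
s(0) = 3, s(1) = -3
Characteristic equation: x² + 4x - 2 = 0.
Discriminant Δ = (-4)² + 4·(2) = 24.
Roots r₁,₂ = (-4 ± √24)/2, so r₁ = -2 + \sqrt{6}, r₂ = - \sqrt{6} - 2.
General solution: s(n) = A·r₁^n + B·r₂^n.
From the initial conditions, A + B = 3 and r₁A + r₂B = -3.
Since r₁ - r₂ = √24: A = (-3 - (3)r₂)/√24 = \frac{\sqrt{6}}{4} + \frac{3}{2}, and B = 3 - A = \frac{3}{2} - \frac{\sqrt{6}}{4}.
So s(n) = \left(\frac{\sqrt{6}}{4} + \frac{3}{2}\right)\left(-2 + \sqrt{6}\right)^n + \left(\frac{3}{2} - \frac{\sqrt{6}}{4}\right)\left(- \sqrt{6} - 2\right)^n.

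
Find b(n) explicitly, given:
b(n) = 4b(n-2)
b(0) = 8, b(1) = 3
Characteristic equation: x² - 4 = 0, which factors as (x - (-2))(x - (2)) = 0.
Roots r₁ = -2, r₂ = 2 (distinct).
General solution: b(n) = A·(-2)^n + B·(2)^n.
From b(0) = 8: A + B = 8.
From b(1) = 3: -2A + 2B = 3.
Solving: A = \frac{13}{4}, B = \frac{19}{4}.
So b(n) = \frac{13 \left(-2\right)^{n}}{4} + \frac{19 \cdot 2^{n}}{4}.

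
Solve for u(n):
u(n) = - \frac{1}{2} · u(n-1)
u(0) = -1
Pure geometric recurrence with ratio - \frac{1}{2}.
By induction u(n) = u(0) · (- \frac{1}{2})^n = - \left(- \frac{1}{2}\right)^{n}.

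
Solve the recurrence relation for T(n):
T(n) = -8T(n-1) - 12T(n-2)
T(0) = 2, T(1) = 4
Characteristic equation: x² + 8x + 12 = 0, which factors as (x - (-2))(x - (-6)) = 0.
Roots r₁ = -2, r₂ = -6 (distinct).
General solution: T(n) = A·(-2)^n + B·(-6)^n.
From T(0) = 2: A + B = 2.
From T(1) = 4: -2A - 6B = 4.
Solving: A = 4, B = -2.
So T(n) = 4 \left(-2\right)^{n} - 2 \left(-6\right)^{n}.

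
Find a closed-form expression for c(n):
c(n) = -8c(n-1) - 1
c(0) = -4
First-order linear non-homogeneous.
Homogeneous solution: c_h(n) = A·(-8)^n.
Try constant particular solution c_p = K: K = -8K - 1 ⇒ K = - \frac{1}{9}.
General: c(n) = A·(-8)^n - \frac{1}{9}.
Apply c(0) = -4: A - \frac{1}{9} = -4 ⇒ A = - \frac{35}{9}.
So c(n) = - \frac{35 \left(-8\right)^{n}}{9} - \frac{1}{9}.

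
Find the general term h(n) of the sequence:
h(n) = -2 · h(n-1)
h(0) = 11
Pure geometric recurrence with ratio -2.
By induction h(n) = h(0) · (-2)^n = 11 \left(-2\right)^{n}.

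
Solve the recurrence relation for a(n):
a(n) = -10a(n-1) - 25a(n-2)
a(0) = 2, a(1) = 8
Characteristic equation: x² + 10x + 25 = 0, which is (x - (-5))².
Repeated root r = -5.
General solution: a(n) = (A + Bn)·(-5)^n.
From a(0) = 2: A = 2.
From a(1) = 8: (A + B)·(-5) = 8 ⇒ B = - \frac{18}{5}.
So a(n) = \left(2 - \frac{18 n}{5}\right) \cdot (-5)^n.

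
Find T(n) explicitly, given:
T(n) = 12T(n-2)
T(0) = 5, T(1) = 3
Characteristic equation: x² - 12 = 0.
Discriminant Δ = (0)² + 4·(12) = 48.
Roots r₁,₂ = (0 ± √48)/2, so r₁ = 2 \sqrt{3}, r₂ = - 2 \sqrt{3}.
General solution: T(n) = A·r₁^n + B·r₂^n.
From the initial conditions, A + B = 5 and r₁A + r₂B = 3.
Since r₁ - r₂ = √48: A = (3 - (5)r₂)/√48 = \frac{\sqrt{3}}{4} + \frac{5}{2}, and B = 5 - A = \frac{5}{2} - \frac{\sqrt{3}}{4}.
So T(n) = \left(\frac{\sqrt{3}}{4} + \frac{5}{2}\right)\left(2 \sqrt{3}\right)^n + \left(\frac{5}{2} - \frac{\sqrt{3}}{4}\right)\left(- 2 \sqrt{3}\right)^n.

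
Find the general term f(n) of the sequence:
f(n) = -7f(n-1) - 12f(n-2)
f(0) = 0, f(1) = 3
Characteristic equation: x² + 7x + 12 = 0, which factors as (x - (-3))(x - (-4)) = 0.
Roots r₁ = -3, r₂ = -4 (distinct).
General solution: f(n) = A·(-3)^n + B·(-4)^n.
From f(0) = 0: A + B = 0.
From f(1) = 3: -3A - 4B = 3.
Solving: A = 3, B = -3.
So f(n) = 3 \left(-3\right)^{n} - 3 \left(-4\right)^{n}.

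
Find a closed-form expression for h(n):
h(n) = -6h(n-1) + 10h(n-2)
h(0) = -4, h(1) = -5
Characteristic equation: x² + 6x - 10 = 0.
Discriminant Δ = (-6)² + 4·(10) = 76.
Roots r₁,₂ = (-6 ± √76)/2, so r₁ = -3 + \sqrt{19}, r₂ = - \sqrt{19} - 3.
General solution: h(n) = A·r₁^n + B·r₂^n.
From the initial conditions, A + B = -4 and r₁A + r₂B = -5.
Since r₁ - r₂ = √76: A = (-5 - (-4)r₂)/√76 = -2 - \frac{17 \sqrt{19}}{38}, and B = -4 - A = -2 + \frac{17 \sqrt{19}}{38}.
So h(n) = \left(-2 - \frac{17 \sqrt{19}}{38}\right)\left(-3 + \sqrt{19}\right)^n + \left(-2 + \frac{17 \sqrt{19}}{38}\right)\left(- \sqrt{19} - 3\right)^n.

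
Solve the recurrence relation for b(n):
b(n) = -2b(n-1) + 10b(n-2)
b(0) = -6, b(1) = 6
Characteristic equation: x² + 2x - 10 = 0.
Discriminant Δ = (-2)² + 4·(10) = 44.
Roots r₁,₂ = (-2 ± √44)/2, so r₁ = -1 + \sqrt{11}, r₂ = - \sqrt{11} - 1.
General solution: b(n) = A·r₁^n + B·r₂^n.
From the initial conditions, A + B = -6 and r₁A + r₂B = 6.
Since r₁ - r₂ = √44: A = (6 - (-6)r₂)/√44 = -3, and B = -6 - A = -3.
So b(n) = \left(-3\right)\left(-1 + \sqrt{11}\right)^n + \left(-3\right)\left(- \sqrt{11} - 1\right)^n.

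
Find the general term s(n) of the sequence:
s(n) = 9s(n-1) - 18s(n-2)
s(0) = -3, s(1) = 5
Characteristic equation: x² - 9x + 18 = 0, which factors as (x - (6))(x - (3)) = 0.
Roots r₁ = 6, r₂ = 3 (distinct).
General solution: s(n) = A·(6)^n + B·(3)^n.
From s(0) = -3: A + B = -3.
From s(1) = 5: 6A + 3B = 5.
Solving: A = \frac{14}{3}, B = - \frac{23}{3}.
So s(n) = - \frac{23 \cdot 3^{n}}{3} + \frac{14 \cdot 6^{n}}{3}.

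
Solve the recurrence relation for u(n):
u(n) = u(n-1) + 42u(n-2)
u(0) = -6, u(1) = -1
Characteristic equation: x² - x - 42 = 0, which factors as (x - (7))(x - (-6)) = 0.
Roots r₁ = 7, r₂ = -6 (distinct).
General solution: u(n) = A·(7)^n + B·(-6)^n.
From u(0) = -6: A + B = -6.
From u(1) = -1: 7A - 6B = -1.
Solving: A = - \frac{37}{13}, B = - \frac{41}{13}.
So u(n) = - \frac{41 \left(-6\right)^{n}}{13} - \frac{37 \cdot 7^{n}}{13}.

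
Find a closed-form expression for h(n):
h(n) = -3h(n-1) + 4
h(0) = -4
First-order linear non-homogeneous.
Homogeneous solution: h_h(n) = A·(-3)^n.
Try constant particular solution h_p = K: K = -3K + 4 ⇒ K = 1.
General: h(n) = A·(-3)^n + 1.
Apply h(0) = -4: A + 1 = -4 ⇒ A = -5.
So h(n) = 1 - 5 \left(-3\right)^{n}.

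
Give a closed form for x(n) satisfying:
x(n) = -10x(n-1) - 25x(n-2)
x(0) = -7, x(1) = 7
Characteristic equation: x² + 10x + 25 = 0, which is (x - (-5))².
Repeated root r = -5.
General solution: x(n) = (A + Bn)·(-5)^n.
From x(0) = -7: A = -7.
From x(1) = 7: (A + B)·(-5) = 7 ⇒ B = \frac{28}{5}.
So x(n) = \left(\frac{28 n}{5} - 7\right) \cdot (-5)^n.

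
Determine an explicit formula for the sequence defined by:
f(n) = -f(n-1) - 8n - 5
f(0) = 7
First-order linear with linear forcing.
Homogeneous solution: f_h(n) = A·(-1)^n.
Try particular f_p(n) = pn + q. Substituting:
  pn + q = -(p(n-1) + q) - 8n - 5.
Matching the n-coefficient: p = -p - 8 ⇒ p = -4.
Matching constants: q = p - q - 5 ⇒ q = - \frac{9}{2}.
General: f(n) = A·(-1)^n - 4 n - \frac{9}{2}.
Apply f(0) = 7: A - \frac{9}{2} = 7 ⇒ A = \frac{23}{2}.
So f(n) = \frac{23 \left(-1\right)^{n}}{2} - 4 n - \frac{9}{2}.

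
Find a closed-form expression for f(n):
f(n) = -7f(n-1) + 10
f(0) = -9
First-order linear non-homogeneous.
Homogeneous solution: f_h(n) = A·(-7)^n.
Try constant particular solution f_p = K: K = -7K + 10 ⇒ K = \frac{5}{4}.
General: f(n) = A·(-7)^n + \frac{5}{4}.
Apply f(0) = -9: A + \frac{5}{4} = -9 ⇒ A = - \frac{41}{4}.
So f(n) = \frac{5}{4} - \frac{41 \left(-7\right)^{n}}{4}.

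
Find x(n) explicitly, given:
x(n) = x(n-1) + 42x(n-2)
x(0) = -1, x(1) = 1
Characteristic equation: x² - x - 42 = 0, which factors as (x - (-6))(x - (7)) = 0.
Roots r₁ = -6, r₂ = 7 (distinct).
General solution: x(n) = A·(-6)^n + B·(7)^n.
From x(0) = -1: A + B = -1.
From x(1) = 1: -6A + 7B = 1.
Solving: A = - \frac{8}{13}, B = - \frac{5}{13}.
So x(n) = - \frac{8 \left(-6\right)^{n}}{13} - \frac{5 \cdot 7^{n}}{13}.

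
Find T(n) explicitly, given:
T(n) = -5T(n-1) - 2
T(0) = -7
First-order linear non-homogeneous.
Homogeneous solution: T_h(n) = A·(-5)^n.
Try constant particular solution T_p = K: K = -5K - 2 ⇒ K = - \frac{1}{3}.
General: T(n) = A·(-5)^n - \frac{1}{3}.
Apply T(0) = -7: A - \frac{1}{3} = -7 ⇒ A = - \frac{20}{3}.
So T(n) = - \frac{20 \left(-5\right)^{n}}{3} - \frac{1}{3}.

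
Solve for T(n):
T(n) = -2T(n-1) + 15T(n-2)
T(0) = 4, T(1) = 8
Characteristic equation: x² + 2x - 15 = 0, which factors as (x - (-5))(x - (3)) = 0.
Roots r₁ = -5, r₂ = 3 (distinct).
General solution: T(n) = A·(-5)^n + B·(3)^n.
From T(0) = 4: A + B = 4.
From T(1) = 8: -5A + 3B = 8.
Solving: A = \frac{1}{2}, B = \frac{7}{2}.
So T(n) = \frac{\left(-5\right)^{n}}{2} + \frac{7 \cdot 3^{n}}{2}.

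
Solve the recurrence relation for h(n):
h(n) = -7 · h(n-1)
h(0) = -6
Pure geometric recurrence with ratio -7.
By induction h(n) = h(0) · (-7)^n = - 6 \left(-7\right)^{n}.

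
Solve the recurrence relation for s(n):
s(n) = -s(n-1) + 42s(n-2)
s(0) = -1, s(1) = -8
Characteristic equation: x² + x - 42 = 0, which factors as (x - (6))(x - (-7)) = 0.
Roots r₁ = 6, r₂ = -7 (distinct).
General solution: s(n) = A·(6)^n + B·(-7)^n.
From s(0) = -1: A + B = -1.
From s(1) = -8: 6A - 7B = -8.
Solving: A = - \frac{15}{13}, B = \frac{2}{13}.
So s(n) = \frac{2 \left(-7\right)^{n}}{13} - \frac{15 \cdot 6^{n}}{13}.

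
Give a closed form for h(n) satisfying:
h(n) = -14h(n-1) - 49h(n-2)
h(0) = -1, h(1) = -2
Characteristic equation: x² + 14x + 49 = 0, which is (x - (-7))².
Repeated root r = -7.
General solution: h(n) = (A + Bn)·(-7)^n.
From h(0) = -1: A = -1.
From h(1) = -2: (A + B)·(-7) = -2 ⇒ B = \frac{9}{7}.
So h(n) = \left(\frac{9 n}{7} - 1\right) \cdot (-7)^n.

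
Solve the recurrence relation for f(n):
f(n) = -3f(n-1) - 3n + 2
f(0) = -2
First-order linear with linear forcing.
Homogeneous solution: f_h(n) = A·(-3)^n.
Try particular f_p(n) = pn + q. Substituting:
  pn + q = -3(p(n-1) + q) - 3n + 2.
Matching the n-coefficient: p = -3p - 3 ⇒ p = - \frac{3}{4}.
Matching constants: q = 3p - 3q + 2 ⇒ q = - \frac{1}{16}.
General: f(n) = A·(-3)^n - \frac{3 n}{4} - \frac{1}{16}.
Apply f(0) = -2: A - \frac{1}{16} = -2 ⇒ A = - \frac{31}{16}.
So f(n) = - \frac{31 \left(-3\right)^{n}}{16} - \frac{3 n}{4} - \frac{1}{16}.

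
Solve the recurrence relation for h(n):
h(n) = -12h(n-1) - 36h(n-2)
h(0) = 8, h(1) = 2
Characteristic equation: x² + 12x + 36 = 0, which is (x - (-6))².
Repeated root r = -6.
General solution: h(n) = (A + Bn)·(-6)^n.
From h(0) = 8: A = 8.
From h(1) = 2: (A + B)·(-6) = 2 ⇒ B = - \frac{25}{3}.
So h(n) = \left(8 - \frac{25 n}{3}\right) \cdot (-6)^n.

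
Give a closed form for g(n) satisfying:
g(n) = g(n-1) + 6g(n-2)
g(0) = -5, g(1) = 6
Characteristic equation: x² - x - 6 = 0, which factors as (x - (3))(x - (-2)) = 0.
Roots r₁ = 3, r₂ = -2 (distinct).
General solution: g(n) = A·(3)^n + B·(-2)^n.
From g(0) = -5: A + B = -5.
From g(1) = 6: 3A - 2B = 6.
Solving: A = - \frac{4}{5}, B = - \frac{21}{5}.
So g(n) = - \frac{21 \left(-2\right)^{n}}{5} - \frac{4 \cdot 3^{n}}{5}.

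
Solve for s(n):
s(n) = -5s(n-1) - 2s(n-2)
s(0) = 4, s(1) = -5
Characteristic equation: x² + 5x + 2 = 0.
Discriminant Δ = (-5)² + 4·(-2) = 17.
Roots r₁,₂ = (-5 ± √17)/2, so r₁ = - \frac{5}{2} + \frac{\sqrt{17}}{2}, r₂ = - \frac{5}{2} - \frac{\sqrt{17}}{2}.
General solution: s(n) = A·r₁^n + B·r₂^n.
From the initial conditions, A + B = 4 and r₁A + r₂B = -5.
Since r₁ - r₂ = √17: A = (-5 - (4)r₂)/√17 = \frac{5 \sqrt{17}}{17} + 2, and B = 4 - A = 2 - \frac{5 \sqrt{17}}{17}.
So s(n) = \left(\frac{5 \sqrt{17}}{17} + 2\right)\left(- \frac{5}{2} + \frac{\sqrt{17}}{2}\right)^n + \left(2 - \frac{5 \sqrt{17}}{17}\right)\left(- \frac{5}{2} - \frac{\sqrt{17}}{2}\right)^n.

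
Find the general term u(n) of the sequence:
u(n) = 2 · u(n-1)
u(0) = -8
Pure geometric recurrence with ratio 2.
By induction u(n) = u(0) · (2)^n = - 8 \cdot 2^{n}.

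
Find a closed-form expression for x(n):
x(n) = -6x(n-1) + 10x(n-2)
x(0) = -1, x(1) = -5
Characteristic equation: x² + 6x - 10 = 0.
Discriminant Δ = (-6)² + 4·(10) = 76.
Roots r₁,₂ = (-6 ± √76)/2, so r₁ = -3 + \sqrt{19}, r₂ = - \sqrt{19} - 3.
General solution: x(n) = A·r₁^n + B·r₂^n.
From the initial conditions, A + B = -1 and r₁A + r₂B = -5.
Since r₁ - r₂ = √76: A = (-5 - (-1)r₂)/√76 = - \frac{4 \sqrt{19}}{19} - \frac{1}{2}, and B = -1 - A = - \frac{1}{2} + \frac{4 \sqrt{19}}{19}.
So x(n) = \left(- \frac{4 \sqrt{19}}{19} - \frac{1}{2}\right)\left(-3 + \sqrt{19}\right)^n + \left(- \frac{1}{2} + \frac{4 \sqrt{19}}{19}\right)\left(- \sqrt{19} - 3\right)^n.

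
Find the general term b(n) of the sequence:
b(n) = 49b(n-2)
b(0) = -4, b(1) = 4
Characteristic equation: x² - 49 = 0, which factors as (x - (7))(x - (-7)) = 0.
Roots r₁ = 7, r₂ = -7 (distinct).
General solution: b(n) = A·(7)^n + B·(-7)^n.
From b(0) = -4: A + B = -4.
From b(1) = 4: 7A - 7B = 4.
Solving: A = - \frac{12}{7}, B = - \frac{16}{7}.
So b(n) = - \frac{16 \left(-7\right)^{n}}{7} - \frac{12 \cdot 7^{n}}{7}.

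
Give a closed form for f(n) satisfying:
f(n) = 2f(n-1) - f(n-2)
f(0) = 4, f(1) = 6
Characteristic equation: x² - 2x + 1 = 0, which is (x - (1))².
Repeated root r = 1.
General solution: f(n) = (A + Bn)·(1)^n.
From f(0) = 4: A = 4.
From f(1) = 6: (A + B)·(1) = 6 ⇒ B = 2.
So f(n) = \left(2 n + 4\right) \cdot (1)^n.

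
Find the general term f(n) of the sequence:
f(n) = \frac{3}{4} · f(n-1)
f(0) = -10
Pure geometric recurrence with ratio \frac{3}{4}.
By induction f(n) = f(0) · (\frac{3}{4})^n = - 10 \left(\frac{3}{4}\right)^{n}.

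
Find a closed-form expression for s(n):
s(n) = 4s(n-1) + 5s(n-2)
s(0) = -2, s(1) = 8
Characteristic equation: x² - 4x - 5 = 0, which factors as (x - (-1))(x - (5)) = 0.
Roots r₁ = -1, r₂ = 5 (distinct).
General solution: s(n) = A·(-1)^n + B·(5)^n.
From s(0) = -2: A + B = -2.
From s(1) = 8: -A + 5B = 8.
Solving: A = -3, B = 1.
So s(n) = - 3 \left(-1\right)^{n} + 5^{n}.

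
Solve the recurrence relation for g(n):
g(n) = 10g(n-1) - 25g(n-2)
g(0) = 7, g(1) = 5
Characteristic equation: x² - 10x + 25 = 0, which is (x - (5))².
Repeated root r = 5.
General solution: g(n) = (A + Bn)·(5)^n.
From g(0) = 7: A = 7.
From g(1) = 5: (A + B)·(5) = 5 ⇒ B = -6.
So g(n) = \left(7 - 6 n\right) \cdot (5)^n.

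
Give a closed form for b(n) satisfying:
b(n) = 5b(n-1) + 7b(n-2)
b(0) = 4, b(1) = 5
Characteristic equation: x² - 5x - 7 = 0.
Discriminant Δ = (5)² + 4·(7) = 53.
Roots r₁,₂ = (5 ± √53)/2, so r₁ = \frac{5}{2} + \frac{\sqrt{53}}{2}, r₂ = \frac{5}{2} - \frac{\sqrt{53}}{2}.
General solution: b(n) = A·r₁^n + B·r₂^n.
From the initial conditions, A + B = 4 and r₁A + r₂B = 5.
Since r₁ - r₂ = √53: A = (5 - (4)r₂)/√53 = 2 - \frac{5 \sqrt{53}}{53}, and B = 4 - A = \frac{5 \sqrt{53}}{53} + 2.
So b(n) = \left(2 - \frac{5 \sqrt{53}}{53}\right)\left(\frac{5}{2} + \frac{\sqrt{53}}{2}\right)^n + \left(\frac{5 \sqrt{53}}{53} + 2\right)\left(\frac{5}{2} - \frac{\sqrt{53}}{2}\right)^n.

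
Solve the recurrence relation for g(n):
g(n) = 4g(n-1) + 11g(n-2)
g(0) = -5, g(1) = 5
Characteristic equation: x² - 4x - 11 = 0.
Discriminant Δ = (4)² + 4·(11) = 60.
Roots r₁,₂ = (4 ± √60)/2, so r₁ = 2 + \sqrt{15}, r₂ = 2 - \sqrt{15}.
General solution: g(n) = A·r₁^n + B·r₂^n.
From the initial conditions, A + B = -5 and r₁A + r₂B = 5.
Since r₁ - r₂ = √60: A = (5 - (-5)r₂)/√60 = - \frac{5}{2} + \frac{\sqrt{15}}{2}, and B = -5 - A = - \frac{5}{2} - \frac{\sqrt{15}}{2}.
So g(n) = \left(- \frac{5}{2} + \frac{\sqrt{15}}{2}\right)\left(2 + \sqrt{15}\right)^n + \left(- \frac{5}{2} - \frac{\sqrt{15}}{2}\right)\left(2 - \sqrt{15}\right)^n.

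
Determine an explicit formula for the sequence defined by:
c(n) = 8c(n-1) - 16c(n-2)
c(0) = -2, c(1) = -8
Characteristic equation: x² - 8x + 16 = 0, which is (x - (4))².
Repeated root r = 4.
General solution: c(n) = (A + Bn)·(4)^n.
From c(0) = -2: A = -2.
From c(1) = -8: (A + B)·(4) = -8 ⇒ B = 0.
So c(n) = \left(-2\right) \cdot (4)^n.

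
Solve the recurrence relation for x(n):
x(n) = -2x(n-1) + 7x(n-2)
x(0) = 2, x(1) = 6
Characteristic equation: x² + 2x - 7 = 0.
Discriminant Δ = (-2)² + 4·(7) = 32.
Roots r₁,₂ = (-2 ± √32)/2, so r₁ = -1 + 2 \sqrt{2}, r₂ = - 2 \sqrt{2} - 1.
General solution: x(n) = A·r₁^n + B·r₂^n.
From the initial conditions, A + B = 2 and r₁A + r₂B = 6.
Since r₁ - r₂ = √32: A = (6 - (2)r₂)/√32 = 1 + \sqrt{2}, and B = 2 - A = 1 - \sqrt{2}.
So x(n) = \left(1 + \sqrt{2}\right)\left(-1 + 2 \sqrt{2}\right)^n + \left(1 - \sqrt{2}\right)\left(- 2 \sqrt{2} - 1\right)^n.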